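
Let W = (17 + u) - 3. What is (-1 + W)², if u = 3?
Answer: 256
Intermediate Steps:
W = 17 (W = (17 + 3) - 3 = 20 - 3 = 17)
(-1 + W)² = (-1 + 17)² = 16² = 256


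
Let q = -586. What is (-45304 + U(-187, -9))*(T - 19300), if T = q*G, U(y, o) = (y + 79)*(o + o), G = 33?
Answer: 1675343680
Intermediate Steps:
U(y, o) = 2*o*(79 + y) (U(y, o) = (79 + y)*(2*o) = 2*o*(79 + y))
T = -19338 (T = -586*33 = -19338)
(-45304 + U(-187, -9))*(T - 19300) = (-45304 + 2*(-9)*(79 - 187))*(-19338 - 19300) = (-45304 + 2*(-9)*(-108))*(-38638) = (-45304 + 1944)*(-38638) = -43360*(-38638) = 1675343680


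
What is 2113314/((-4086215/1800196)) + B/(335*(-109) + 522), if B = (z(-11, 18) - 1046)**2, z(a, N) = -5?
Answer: -19562220246413201/21010733785 ≈ -9.3106e+5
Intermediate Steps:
B = 1104601 (B = (-5 - 1046)**2 = (-1051)**2 = 1104601)
2113314/((-4086215/1800196)) + B/(335*(-109) + 522) = 2113314/((-4086215/1800196)) + 1104601/(335*(-109) + 522) = 2113314/((-4086215*1/1800196)) + 1104601/(-36515 + 522) = 2113314/(-4086215/1800196) + 1104601/(-35993) = 2113314*(-1800196/4086215) + 1104601*(-1/35993) = -543482772792/583745 - 1104601/35993 = -19562220246413201/21010733785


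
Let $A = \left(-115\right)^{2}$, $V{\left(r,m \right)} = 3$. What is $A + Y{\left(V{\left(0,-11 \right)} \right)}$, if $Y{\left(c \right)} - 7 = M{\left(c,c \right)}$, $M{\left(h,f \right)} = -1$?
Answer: $13231$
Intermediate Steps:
$Y{\left(c \right)} = 6$ ($Y{\left(c \right)} = 7 - 1 = 6$)
$A = 13225$
$A + Y{\left(V{\left(0,-11 \right)} \right)} = 13225 + 6 = 13231$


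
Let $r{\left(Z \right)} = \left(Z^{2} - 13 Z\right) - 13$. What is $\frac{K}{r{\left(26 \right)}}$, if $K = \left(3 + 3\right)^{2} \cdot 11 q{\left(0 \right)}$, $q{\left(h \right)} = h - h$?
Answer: $0$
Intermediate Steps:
$q{\left(h \right)} = 0$
$K = 0$ ($K = \left(3 + 3\right)^{2} \cdot 11 \cdot 0 = 6^{2} \cdot 11 \cdot 0 = 36 \cdot 11 \cdot 0 = 396 \cdot 0 = 0$)
$r{\left(Z \right)} = -13 + Z^{2} - 13 Z$
$\frac{K}{r{\left(26 \right)}} = \frac{0}{-13 + 26^{2} - 338} = \frac{0}{-13 + 676 - 338} = \frac{0}{325} = 0 \cdot \frac{1}{325} = 0$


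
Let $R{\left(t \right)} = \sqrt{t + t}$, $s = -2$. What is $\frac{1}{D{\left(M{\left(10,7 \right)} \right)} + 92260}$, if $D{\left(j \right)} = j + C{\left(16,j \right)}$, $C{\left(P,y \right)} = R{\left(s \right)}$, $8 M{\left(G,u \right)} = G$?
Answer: $\frac{1476180}{136194212089} - \frac{32 i}{136194212089} \approx 1.0839 \cdot 10^{-5} - 2.3496 \cdot 10^{-10} i$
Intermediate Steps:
$M{\left(G,u \right)} = \frac{G}{8}$
$R{\left(t \right)} = \sqrt{2} \sqrt{t}$ ($R{\left(t \right)} = \sqrt{2 t} = \sqrt{2} \sqrt{t}$)
$C{\left(P,y \right)} = 2 i$ ($C{\left(P,y \right)} = \sqrt{2} \sqrt{-2} = \sqrt{2} i \sqrt{2} = 2 i$)
$D{\left(j \right)} = j + 2 i$
$\frac{1}{D{\left(M{\left(10,7 \right)} \right)} + 92260} = \frac{1}{\left(\frac{1}{8} \cdot 10 + 2 i\right) + 92260} = \frac{1}{\left(\frac{5}{4} + 2 i\right) + 92260} = \frac{1}{\frac{369045}{4} + 2 i} = \frac{16 \left(\frac{369045}{4} - 2 i\right)}{136194212089}$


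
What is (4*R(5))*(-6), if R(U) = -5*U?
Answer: 600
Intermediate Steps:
(4*R(5))*(-6) = (4*(-5*5))*(-6) = (4*(-25))*(-6) = -100*(-6) = 600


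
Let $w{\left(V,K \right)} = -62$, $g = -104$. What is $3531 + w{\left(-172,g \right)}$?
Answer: $3469$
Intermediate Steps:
$3531 + w{\left(-172,g \right)} = 3531 - 62 = 3469$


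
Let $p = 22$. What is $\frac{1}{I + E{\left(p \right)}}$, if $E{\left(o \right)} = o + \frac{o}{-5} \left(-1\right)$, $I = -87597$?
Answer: $- \frac{5}{437853} \approx -1.1419 \cdot 10^{-5}$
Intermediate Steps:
$E{\left(o \right)} = \frac{6 o}{5}$ ($E{\left(o \right)} = o + o \left(- \frac{1}{5}\right) \left(-1\right) = o + - \frac{o}{5} \left(-1\right) = o + \frac{o}{5} = \frac{6 o}{5}$)
$\frac{1}{I + E{\left(p \right)}} = \frac{1}{-87597 + \frac{6}{5} \cdot 22} = \frac{1}{-87597 + \frac{132}{5}} = \frac{1}{- \frac{437853}{5}} = - \frac{5}{437853}$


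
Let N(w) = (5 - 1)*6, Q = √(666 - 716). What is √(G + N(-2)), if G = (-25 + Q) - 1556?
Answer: √(-1557 + 5*I*√2) ≈ 0.0896 + 39.459*I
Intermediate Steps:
Q = 5*I*√2 (Q = √(-50) = 5*I*√2 ≈ 7.0711*I)
N(w) = 24 (N(w) = 4*6 = 24)
G = -1581 + 5*I*√2 (G = (-25 + 5*I*√2) - 1556 = -1581 + 5*I*√2 ≈ -1581.0 + 7.0711*I)
√(G + N(-2)) = √((-1581 + 5*I*√2) + 24) = √(-1557 + 5*I*√2)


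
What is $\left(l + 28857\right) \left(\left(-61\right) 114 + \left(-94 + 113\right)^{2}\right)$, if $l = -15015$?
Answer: $-91260306$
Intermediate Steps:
$\left(l + 28857\right) \left(\left(-61\right) 114 + \left(-94 + 113\right)^{2}\right) = \left(-15015 + 28857\right) \left(\left(-61\right) 114 + \left(-94 + 113\right)^{2}\right) = 13842 \left(-6954 + 19^{2}\right) = 13842 \left(-6954 + 361\right) = 13842 \left(-6593\right) = -91260306$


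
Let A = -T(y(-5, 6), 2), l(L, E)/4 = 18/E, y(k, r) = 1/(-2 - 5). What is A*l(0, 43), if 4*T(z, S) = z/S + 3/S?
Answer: -180/301 ≈ -0.59801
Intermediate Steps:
y(k, r) = -⅐ (y(k, r) = 1/(-7) = -⅐)
T(z, S) = 3/(4*S) + z/(4*S) (T(z, S) = (z/S + 3/S)/4 = (3/S + z/S)/4 = 3/(4*S) + z/(4*S))
l(L, E) = 72/E (l(L, E) = 4*(18/E) = 72/E)
A = -5/14 (A = -(3 - ⅐)/(4*2) = -20/(4*2*7) = -1*5/14 = -5/14 ≈ -0.35714)
A*l(0, 43) = -180/(7*43) = -5/14*72/43 = -180/301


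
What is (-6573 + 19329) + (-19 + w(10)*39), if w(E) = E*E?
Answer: 16637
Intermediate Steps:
w(E) = E**2
(-6573 + 19329) + (-19 + w(10)*39) = (-6573 + 19329) + (-19 + 10**2*39) = 12756 + (-19 + 100*39) = 12756 + (-19 + 3900) = 12756 + 3881 = 16637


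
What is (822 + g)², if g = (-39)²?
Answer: 5489649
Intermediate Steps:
g = 1521
(822 + g)² = (822 + 1521)² = 2343² = 5489649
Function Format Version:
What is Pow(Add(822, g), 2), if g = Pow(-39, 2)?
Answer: 5489649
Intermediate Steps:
g = 1521
Pow(Add(822, g), 2) = Pow(Add(822, 1521), 2) = Pow(2343, 2) = 5489649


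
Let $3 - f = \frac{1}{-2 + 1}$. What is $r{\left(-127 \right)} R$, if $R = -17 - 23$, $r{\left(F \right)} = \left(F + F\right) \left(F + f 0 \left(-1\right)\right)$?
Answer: $-1290320$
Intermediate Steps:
$f = 4$ ($f = 3 - \frac{1}{-2 + 1} = 3 - \frac{1}{-1} = 3 - -1 = 3 + 1 = 4$)
$r{\left(F \right)} = 2 F^{2}$ ($r{\left(F \right)} = \left(F + F\right) \left(F + 4 \cdot 0 \left(-1\right)\right) = 2 F \left(F + 0 \left(-1\right)\right) = 2 F \left(F + 0\right) = 2 F F = 2 F^{2}$)
$R = -40$ ($R = -17 - 23 = -40$)
$r{\left(-127 \right)} R = 2 \left(-127\right)^{2} \left(-40\right) = 2 \cdot 16129 \left(-40\right) = 32258 \left(-40\right) = -1290320$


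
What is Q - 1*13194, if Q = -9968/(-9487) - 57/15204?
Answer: -634318712933/48080116 ≈ -13193.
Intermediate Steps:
Q = 50337571/48080116 (Q = -9968*(-1/9487) - 57*1/15204 = 9968/9487 - 19/5068 = 50337571/48080116 ≈ 1.0470)
Q - 1*13194 = 50337571/48080116 - 1*13194 = 50337571/48080116 - 13194 = -634318712933/48080116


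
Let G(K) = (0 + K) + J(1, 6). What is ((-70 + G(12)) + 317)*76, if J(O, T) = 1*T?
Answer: 20140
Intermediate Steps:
J(O, T) = T
G(K) = 6 + K (G(K) = (0 + K) + 6 = K + 6 = 6 + K)
((-70 + G(12)) + 317)*76 = ((-70 + (6 + 12)) + 317)*76 = ((-70 + 18) + 317)*76 = (-52 + 317)*76 = 265*76 = 20140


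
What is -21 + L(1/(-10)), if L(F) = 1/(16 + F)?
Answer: -3329/159 ≈ -20.937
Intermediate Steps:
-21 + L(1/(-10)) = -21 + 1/(16 + 1/(-10)) = -21 + 1/(16 - ⅒) = -21 + 1/(159/10) = -21 + 10/159 = -3329/159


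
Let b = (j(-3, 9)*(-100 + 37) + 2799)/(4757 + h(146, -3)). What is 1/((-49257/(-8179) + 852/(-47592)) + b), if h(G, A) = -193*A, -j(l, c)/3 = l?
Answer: 21636088638/138963470857 ≈ 0.15570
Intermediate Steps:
j(l, c) = -3*l
b = 279/667 (b = ((-3*(-3))*(-100 + 37) + 2799)/(4757 - 193*(-3)) = (9*(-63) + 2799)/(4757 + 579) = (-567 + 2799)/5336 = 2232*(1/5336) = 279/667 ≈ 0.41829)
1/((-49257/(-8179) + 852/(-47592)) + b) = 1/((-49257/(-8179) + 852/(-47592)) + 279/667) = 1/((-49257*(-1/8179) + 852*(-1/47592)) + 279/667) = 1/((49257/8179 - 71/3966) + 279/667) = 1/(194772553/32437914 + 279/667) = 1/(138963470857/21636088638) = 21636088638/138963470857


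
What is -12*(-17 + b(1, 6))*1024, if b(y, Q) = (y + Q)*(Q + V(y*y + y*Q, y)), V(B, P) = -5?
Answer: 122880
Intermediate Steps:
b(y, Q) = (-5 + Q)*(Q + y) (b(y, Q) = (y + Q)*(Q - 5) = (Q + y)*(-5 + Q) = (-5 + Q)*(Q + y))
-12*(-17 + b(1, 6))*1024 = -12*(-17 + (6² - 5*6 - 5*1 + 6*1))*1024 = -12*(-17 + (36 - 30 - 5 + 6))*1024 = -12*(-17 + 7)*1024 = -12*(-10)*1024 = 120*1024 = 122880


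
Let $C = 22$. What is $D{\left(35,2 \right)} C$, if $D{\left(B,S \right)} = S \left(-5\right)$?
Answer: $-220$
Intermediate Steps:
$D{\left(B,S \right)} = - 5 S$
$D{\left(35,2 \right)} C = \left(-5\right) 2 \cdot 22 = \left(-10\right) 22 = -220$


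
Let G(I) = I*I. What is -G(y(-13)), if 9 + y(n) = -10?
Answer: -361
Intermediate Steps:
y(n) = -19 (y(n) = -9 - 10 = -19)
G(I) = I**2
-G(y(-13)) = -1*(-19)**2 = -1*361 = -361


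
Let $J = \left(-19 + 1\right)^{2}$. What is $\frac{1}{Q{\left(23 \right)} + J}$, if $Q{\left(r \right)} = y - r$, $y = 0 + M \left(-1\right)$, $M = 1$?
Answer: $\frac{1}{300} \approx 0.0033333$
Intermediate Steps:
$y = -1$ ($y = 0 + 1 \left(-1\right) = 0 - 1 = -1$)
$J = 324$ ($J = \left(-18\right)^{2} = 324$)
$Q{\left(r \right)} = -1 - r$
$\frac{1}{Q{\left(23 \right)} + J} = \frac{1}{\left(-1 - 23\right) + 324} = \frac{1}{-24 + 324} = \frac{1}{300}$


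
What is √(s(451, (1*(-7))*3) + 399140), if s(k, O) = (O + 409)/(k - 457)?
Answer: √3591678/3 ≈ 631.72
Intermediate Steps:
s(k, O) = (409 + O)/(-457 + k)
√(s(451, (1*(-7))*3) + 399140) = √((409 + (1*(-7))*3)/(-457 + 451) + 399140) = √((409 - 7*3)/(-6) + 399140) = √(-(409 - 21)/6 + 399140) = √(-⅙*388 + 399140) = √(-194/3 + 399140) = √(1197226/3) = √3591678/3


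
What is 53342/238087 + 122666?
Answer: 29205233284/238087 ≈ 1.2267e+5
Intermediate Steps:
53342/238087 + 122666 = 29205233284/238087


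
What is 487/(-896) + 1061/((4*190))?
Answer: 72567/85120 ≈ 0.85253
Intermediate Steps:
487/(-896) + 1061/((4*190)) = 487*(-1/896) + 1061/760 = -487/896 + 1061*(1/760) = -487/896 + 1061/760 = 72567/85120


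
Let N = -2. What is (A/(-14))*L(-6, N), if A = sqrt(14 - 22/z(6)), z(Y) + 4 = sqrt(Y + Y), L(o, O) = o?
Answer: 3*sqrt(39 - 14*sqrt(3))/(7*sqrt(2 - sqrt(3))) ≈ 3.1799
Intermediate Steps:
z(Y) = -4 + sqrt(2)*sqrt(Y) (z(Y) = -4 + sqrt(Y + Y) = -4 + sqrt(2*Y) = -4 + sqrt(2)*sqrt(Y))
A = sqrt(14 - 22/(-4 + 2*sqrt(3))) (A = sqrt(14 - 22/(-4 + sqrt(2)*sqrt(6))) = sqrt(14 - 22/(-4 + 2*sqrt(3))) ≈ 7.4197)
(A/(-14))*L(-6, N) = ((sqrt(39 - 14*sqrt(3))/sqrt(2 - sqrt(3)))/(-14))*(-6) = -sqrt(39 - 14*sqrt(3))/(14*sqrt(2 - sqrt(3)))*(-6) = 3*sqrt(39 - 14*sqrt(3))/(7*sqrt(2 - sqrt(3)))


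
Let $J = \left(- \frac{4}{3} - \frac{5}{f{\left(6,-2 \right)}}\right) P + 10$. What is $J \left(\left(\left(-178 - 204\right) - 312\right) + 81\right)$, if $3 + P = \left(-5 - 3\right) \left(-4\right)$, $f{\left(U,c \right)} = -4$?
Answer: $- \frac{55783}{12} \approx -4648.6$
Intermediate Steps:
$P = 29$ ($P = -3 + \left(-5 - 3\right) \left(-4\right) = -3 - -32 = -3 + 32 = 29$)
$J = \frac{91}{12}$ ($J = \left(- \frac{4}{3} - \frac{5}{-4}\right) 29 + 10 = \left(\left(-4\right) \frac{1}{3} - - \frac{5}{4}\right) 29 + 10 = \left(- \frac{4}{3} + \frac{5}{4}\right) 29 + 10 = \left(- \frac{1}{12}\right) 29 + 10 = - \frac{29}{12} + 10 = \frac{91}{12} \approx 7.5833$)
$J \left(\left(\left(-178 - 204\right) - 312\right) + 81\right) = \frac{91 \left(\left(\left(-178 - 204\right) - 312\right) + 81\right)}{12} = \frac{91 \left(\left(-382 - 312\right) + 81\right)}{12} = \frac{91 \left(-694 + 81\right)}{12} = \frac{91}{12} \left(-613\right) = - \frac{55783}{12}$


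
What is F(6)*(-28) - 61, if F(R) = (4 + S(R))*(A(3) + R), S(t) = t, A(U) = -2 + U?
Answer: -2021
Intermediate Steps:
F(R) = (1 + R)*(4 + R) (F(R) = (4 + R)*((-2 + 3) + R) = (4 + R)*(1 + R) = (1 + R)*(4 + R))
F(6)*(-28) - 61 = (4 + 6² + 5*6)*(-28) - 61 = (4 + 36 + 30)*(-28) - 61 = 70*(-28) - 61 = -1960 - 61 = -2021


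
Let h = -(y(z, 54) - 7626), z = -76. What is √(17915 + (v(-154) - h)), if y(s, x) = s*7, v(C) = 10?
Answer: √9767 ≈ 98.828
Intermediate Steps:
y(s, x) = 7*s
h = 8158 (h = -(7*(-76) - 7626) = -(-532 - 7626) = -1*(-8158) = 8158)
√(17915 + (v(-154) - h)) = √(17915 + (10 - 1*8158)) = √(17915 + (10 - 8158)) = √(17915 - 8148) = √9767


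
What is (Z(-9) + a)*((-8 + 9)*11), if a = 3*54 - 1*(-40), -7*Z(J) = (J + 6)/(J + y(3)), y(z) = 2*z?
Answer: 15543/7 ≈ 2220.4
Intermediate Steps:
Z(J) = -1/7 (Z(J) = -(J + 6)/(7*(J + 2*3)) = -(6 + J)/(7*(J + 6)) = -(6 + J)/(7*(6 + J)) = -1/7*1 = -1/7)
a = 202 (a = 162 + 40 = 202)
(Z(-9) + a)*((-8 + 9)*11) = (-1/7 + 202)*((-8 + 9)*11) = 1413*(1*11)/7 = (1413/7)*11 = 15543/7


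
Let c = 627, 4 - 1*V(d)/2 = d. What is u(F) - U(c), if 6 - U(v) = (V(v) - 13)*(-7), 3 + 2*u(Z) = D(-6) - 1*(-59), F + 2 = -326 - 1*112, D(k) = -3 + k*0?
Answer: 17667/2 ≈ 8833.5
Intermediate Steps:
V(d) = 8 - 2*d
D(k) = -3 (D(k) = -3 + 0 = -3)
F = -440 (F = -2 + (-326 - 1*112) = -2 + (-326 - 112) = -2 - 438 = -440)
u(Z) = 53/2 (u(Z) = -3/2 + (-3 - 1*(-59))/2 = -3/2 + (-3 + 59)/2 = -3/2 + (1/2)*56 = -3/2 + 28 = 53/2)
U(v) = -29 - 14*v (U(v) = 6 - ((8 - 2*v) - 13)*(-7) = 6 - (-5 - 2*v)*(-7) = 6 - (35 + 14*v) = 6 + (-35 - 14*v) = -29 - 14*v)
u(F) - U(c) = 53/2 - (-29 - 14*627) = 53/2 - (-29 - 8778) = 53/2 - 1*(-8807) = 53/2 + 8807 = 17667/2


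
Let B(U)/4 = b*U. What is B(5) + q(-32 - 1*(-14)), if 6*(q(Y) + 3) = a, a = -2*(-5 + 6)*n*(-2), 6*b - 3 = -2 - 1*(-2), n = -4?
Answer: 13/3 ≈ 4.3333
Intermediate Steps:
b = ½ (b = ½ + (-2 - 1*(-2))/6 = ½ + (-2 + 2)/6 = ½ + (⅙)*0 = ½ + 0 = ½ ≈ 0.50000)
B(U) = 2*U (B(U) = 4*(U/2) = 2*U)
a = -16 (a = -2*(-5 + 6)*(-4)*(-2) = -2*(-4)*(-2) = 8*(-2) = -16)
q(Y) = -17/3 (q(Y) = -3 + (⅙)*(-16) = -3 - 8/3 = -17/3)
B(5) + q(-32 - 1*(-14)) = 2*5 - 17/3 = 10 - 17/3 = 13/3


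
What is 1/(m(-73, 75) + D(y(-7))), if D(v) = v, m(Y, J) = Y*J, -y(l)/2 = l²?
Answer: -1/5573 ≈ -0.00017944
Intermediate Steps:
y(l) = -2*l²
m(Y, J) = J*Y
1/(m(-73, 75) + D(y(-7))) = 1/(75*(-73) - 2*(-7)²) = 1/(-5475 - 2*49) = 1/(-5475 - 98) = 1/(-5573) = -1/5573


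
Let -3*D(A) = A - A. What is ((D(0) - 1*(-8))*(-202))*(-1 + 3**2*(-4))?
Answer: 59792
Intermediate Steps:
D(A) = 0 (D(A) = -(A - A)/3 = -1/3*0 = 0)
((D(0) - 1*(-8))*(-202))*(-1 + 3**2*(-4)) = ((0 - 1*(-8))*(-202))*(-1 + 3**2*(-4)) = ((0 + 8)*(-202))*(-1 + 9*(-4)) = (8*(-202))*(-1 - 36) = -1616*(-37) = 59792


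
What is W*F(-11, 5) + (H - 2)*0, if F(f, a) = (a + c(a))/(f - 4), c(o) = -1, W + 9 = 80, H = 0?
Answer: -284/15 ≈ -18.933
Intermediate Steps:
W = 71 (W = -9 + 80 = 71)
F(f, a) = (-1 + a)/(-4 + f) (F(f, a) = (a - 1)/(f - 4) = (-1 + a)/(-4 + f))
W*F(-11, 5) + (H - 2)*0 = 71*((-1 + 5)/(-4 - 11)) + (0 - 2)*0 = 71*(4/(-15)) - 2*0 = 71*(-1/15*4) + 0 = 71*(-4/15) + 0 = -284/15 + 0 = -284/15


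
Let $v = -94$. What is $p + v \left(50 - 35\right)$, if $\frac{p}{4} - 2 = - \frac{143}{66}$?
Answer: $- \frac{4232}{3} \approx -1410.7$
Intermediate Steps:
$p = - \frac{2}{3}$ ($p = 8 + 4 \left(- \frac{143}{66}\right) = 8 + 4 \left(\left(-143\right) \frac{1}{66}\right) = 8 + 4 \left(- \frac{13}{6}\right) = 8 - \frac{26}{3} = - \frac{2}{3} \approx -0.66667$)
$p + v \left(50 - 35\right) = - \frac{2}{3} - 94 \left(50 - 35\right) = - \frac{2}{3} - 1410 = - \frac{4232}{3}$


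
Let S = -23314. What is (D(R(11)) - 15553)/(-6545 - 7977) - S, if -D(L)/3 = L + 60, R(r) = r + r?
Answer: 338581707/14522 ≈ 23315.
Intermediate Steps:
R(r) = 2*r
D(L) = -180 - 3*L (D(L) = -3*(L + 60) = -3*(60 + L) = -180 - 3*L)
(D(R(11)) - 15553)/(-6545 - 7977) - S = ((-180 - 6*11) - 15553)/(-6545 - 7977) - 1*(-23314) = ((-180 - 3*22) - 15553)/(-14522) + 23314 = ((-180 - 66) - 15553)*(-1/14522) + 23314 = (-246 - 15553)*(-1/14522) + 23314 = -15799*(-1/14522) + 23314 = 15799/14522 + 23314 = 338581707/14522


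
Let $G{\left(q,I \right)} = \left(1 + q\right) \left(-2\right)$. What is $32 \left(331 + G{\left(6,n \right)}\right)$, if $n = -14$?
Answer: $10144$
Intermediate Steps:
$G{\left(q,I \right)} = -2 - 2 q$
$32 \left(331 + G{\left(6,n \right)}\right) = 32 \left(331 - 14\right) = 32 \cdot 317 = 10144$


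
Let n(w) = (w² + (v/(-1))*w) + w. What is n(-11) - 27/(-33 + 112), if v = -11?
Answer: -896/79 ≈ -11.342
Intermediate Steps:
n(w) = w² + 12*w (n(w) = (w² + (-11/(-1))*w) + w = (w² + (-11*(-1))*w) + w = (w² + 11*w) + w = w² + 12*w)
n(-11) - 27/(-33 + 112) = -11*(12 - 11) - 27/(-33 + 112) = -11*1 - 27/79 = -11 - 27*1/79 = -11 - 27/79 = -896/79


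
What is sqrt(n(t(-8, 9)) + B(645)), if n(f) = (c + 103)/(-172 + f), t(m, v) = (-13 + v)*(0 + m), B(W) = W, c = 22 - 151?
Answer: sqrt(3161410)/70 ≈ 25.401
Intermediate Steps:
c = -129
t(m, v) = m*(-13 + v) (t(m, v) = (-13 + v)*m = m*(-13 + v))
n(f) = -26/(-172 + f) (n(f) = (-129 + 103)/(-172 + f) = -26/(-172 + f))
sqrt(n(t(-8, 9)) + B(645)) = sqrt(-26/(-172 - 8*(-13 + 9)) + 645) = sqrt(-26/(-172 - 8*(-4)) + 645) = sqrt(-26/(-172 + 32) + 645) = sqrt(-26/(-140) + 645) = sqrt(-26*(-1/140) + 645) = sqrt(13/70 + 645) = sqrt(45163/70) = sqrt(3161410)/70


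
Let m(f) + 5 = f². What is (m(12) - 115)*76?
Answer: 1824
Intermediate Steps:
m(f) = -5 + f²
(m(12) - 115)*76 = ((-5 + 12²) - 115)*76 = ((-5 + 144) - 115)*76 = (139 - 115)*76 = 24*76 = 1824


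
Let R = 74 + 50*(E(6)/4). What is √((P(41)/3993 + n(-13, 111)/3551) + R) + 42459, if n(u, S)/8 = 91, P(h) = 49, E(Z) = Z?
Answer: 42459 + √247932652067430/1289013 ≈ 42471.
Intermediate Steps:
n(u, S) = 728 (n(u, S) = 8*91 = 728)
R = 149 (R = 74 + 50*(6/4) = 74 + 50*(6*(¼)) = 74 + 50*(3/2) = 74 + 75 = 149)
√((P(41)/3993 + n(-13, 111)/3551) + R) + 42459 = √((49/3993 + 728/3551) + 149) + 42459 = √(3080903/14179143 + 149) + 42459 = √(2115773210/14179143) + 42459 = √247932652067430/1289013 + 42459 = 42459 + √247932652067430/1289013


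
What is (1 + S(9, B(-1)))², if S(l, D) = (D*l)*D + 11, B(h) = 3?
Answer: 8649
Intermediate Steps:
S(l, D) = 11 + l*D² (S(l, D) = l*D² + 11 = 11 + l*D²)
(1 + S(9, B(-1)))² = (1 + (11 + 9*3²))² = (1 + (11 + 9*9))² = (1 + (11 + 81))² = (1 + 92)² = 93² = 8649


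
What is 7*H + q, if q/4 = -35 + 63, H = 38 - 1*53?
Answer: 7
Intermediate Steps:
H = -15 (H = 38 - 53 = -15)
q = 112 (q = 4*(-35 + 63) = 4*28 = 112)
7*H + q = 7*(-15) + 112 = -105 + 112 = 7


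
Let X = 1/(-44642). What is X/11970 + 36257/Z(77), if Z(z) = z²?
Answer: 2767780338893/452606934780 ≈ 6.1152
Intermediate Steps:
X = -1/44642 ≈ -2.2400e-5
X/11970 + 36257/Z(77) = -1/44642/11970 + 36257/(77²) = -1/44642*1/11970 + 36257/5929 = -1/534364740 + 36257*(1/5929) = -1/534364740 + 36257/5929 = 2767780338893/452606934780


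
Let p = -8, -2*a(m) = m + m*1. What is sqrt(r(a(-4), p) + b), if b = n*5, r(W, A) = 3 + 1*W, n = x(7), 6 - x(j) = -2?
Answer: sqrt(47) ≈ 6.8557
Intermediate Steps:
a(m) = -m (a(m) = -(m + m*1)/2 = -(m + m)/2 = -m)
x(j) = 8 (x(j) = 6 - 1*(-2) = 6 + 2 = 8)
n = 8
r(W, A) = 3 + W
b = 40 (b = 8*5 = 40)
sqrt(r(a(-4), p) + b) = sqrt((3 - 1*(-4)) + 40) = sqrt((3 + 4) + 40) = sqrt(7 + 40) = sqrt(47)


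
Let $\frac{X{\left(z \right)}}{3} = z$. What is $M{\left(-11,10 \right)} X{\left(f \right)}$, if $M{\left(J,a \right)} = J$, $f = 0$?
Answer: $0$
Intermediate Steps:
$X{\left(z \right)} = 3 z$
$M{\left(-11,10 \right)} X{\left(f \right)} = - 11 \cdot 3 \cdot 0 = \left(-11\right) 0 = 0$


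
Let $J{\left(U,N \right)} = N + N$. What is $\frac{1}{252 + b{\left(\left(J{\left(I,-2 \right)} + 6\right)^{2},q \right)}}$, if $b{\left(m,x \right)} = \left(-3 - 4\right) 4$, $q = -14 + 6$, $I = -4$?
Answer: $\frac{1}{224} \approx 0.0044643$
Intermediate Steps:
$J{\left(U,N \right)} = 2 N$
$q = -8$
$b{\left(m,x \right)} = -28$ ($b{\left(m,x \right)} = \left(-7\right) 4 = -28$)
$\frac{1}{252 + b{\left(\left(J{\left(I,-2 \right)} + 6\right)^{2},q \right)}} = \frac{1}{252 - 28} = \frac{1}{224}$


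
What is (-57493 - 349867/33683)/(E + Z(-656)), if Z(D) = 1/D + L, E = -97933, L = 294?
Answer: 423532533472/719145354785 ≈ 0.58894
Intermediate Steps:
Z(D) = 294 + 1/D (Z(D) = 1/D + 294 = 294 + 1/D)
(-57493 - 349867/33683)/(E + Z(-656)) = (-57493 - 349867/33683)/(-97933 + (294 + 1/(-656))) = (-57493 - 349867*1/33683)/(-97933 + (294 - 1/656)) = (-57493 - 349867/33683)/(-97933 + 192863/656) = -1936886586/(33683*(-64051185/656)) = -1936886586/33683*(-656/64051185) = 423532533472/719145354785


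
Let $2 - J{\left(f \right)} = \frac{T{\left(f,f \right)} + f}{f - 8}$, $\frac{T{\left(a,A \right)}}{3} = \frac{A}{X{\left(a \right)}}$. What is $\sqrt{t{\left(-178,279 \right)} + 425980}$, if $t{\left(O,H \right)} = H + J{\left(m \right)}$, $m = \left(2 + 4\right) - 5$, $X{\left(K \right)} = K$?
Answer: $\frac{\sqrt{20886817}}{7} \approx 652.89$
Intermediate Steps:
$T{\left(a,A \right)} = \frac{3 A}{a}$ ($T{\left(a,A \right)} = 3 \frac{A}{a} = \frac{3 A}{a}$)
$m = 1$ ($m = 6 - 5 = 1$)
$J{\left(f \right)} = 2 - \frac{3 + f}{-8 + f}$ ($J{\left(f \right)} = 2 - \frac{\frac{3 f}{f} + f}{f - 8} = 2 - \frac{3 + f}{-8 + f}$)
$t{\left(O,H \right)} = \frac{18}{7} + H$ ($t{\left(O,H \right)} = H + \frac{-19 + 1}{-8 + 1} = H + \frac{1}{-7} \left(-18\right) = H - - \frac{18}{7} = H + \frac{18}{7} = \frac{18}{7} + H$)
$\sqrt{t{\left(-178,279 \right)} + 425980} = \sqrt{\left(\frac{18}{7} + 279\right) + 425980} = \sqrt{\frac{1971}{7} + 425980} = \sqrt{\frac{2983831}{7}} = \frac{\sqrt{20886817}}{7}$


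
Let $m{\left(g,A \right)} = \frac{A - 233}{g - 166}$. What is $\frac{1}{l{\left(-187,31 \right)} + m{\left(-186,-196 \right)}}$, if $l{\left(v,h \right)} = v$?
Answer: $- \frac{32}{5945} \approx -0.0053827$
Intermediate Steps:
$m{\left(g,A \right)} = \frac{-233 + A}{-166 + g}$
$\frac{1}{l{\left(-187,31 \right)} + m{\left(-186,-196 \right)}} = \frac{1}{-187 + \frac{-233 - 196}{-166 - 186}} = \frac{1}{-187 + \frac{1}{-352} \left(-429\right)} = \frac{1}{-187 - - \frac{39}{32}} = \frac{1}{-187 + \frac{39}{32}} = \frac{1}{- \frac{5945}{32}} = - \frac{32}{5945}$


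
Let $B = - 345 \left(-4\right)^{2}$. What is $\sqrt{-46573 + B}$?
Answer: $i \sqrt{52093} \approx 228.24 i$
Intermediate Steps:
$B = -5520$ ($B = \left(-345\right) 16 = -5520$)
$\sqrt{-46573 + B} = \sqrt{-46573 - 5520} = \sqrt{-52093} = i \sqrt{52093}$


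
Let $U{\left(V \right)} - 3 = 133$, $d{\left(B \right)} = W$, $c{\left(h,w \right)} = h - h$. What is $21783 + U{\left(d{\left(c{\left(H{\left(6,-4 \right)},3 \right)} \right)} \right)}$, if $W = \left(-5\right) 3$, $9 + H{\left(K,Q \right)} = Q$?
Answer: $21919$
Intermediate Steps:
$H{\left(K,Q \right)} = -9 + Q$
$c{\left(h,w \right)} = 0$
$W = -15$
$d{\left(B \right)} = -15$
$U{\left(V \right)} = 136$ ($U{\left(V \right)} = 3 + 133 = 136$)
$21783 + U{\left(d{\left(c{\left(H{\left(6,-4 \right)},3 \right)} \right)} \right)} = 21783 + 136 = 21919$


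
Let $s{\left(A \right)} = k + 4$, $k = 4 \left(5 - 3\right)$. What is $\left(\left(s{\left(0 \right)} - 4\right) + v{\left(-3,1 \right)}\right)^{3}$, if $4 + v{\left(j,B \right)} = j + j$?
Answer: $-8$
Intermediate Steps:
$v{\left(j,B \right)} = -4 + 2 j$ ($v{\left(j,B \right)} = -4 + \left(j + j\right) = -4 + 2 j$)
$k = 8$ ($k = 4 \cdot 2 = 8$)
$s{\left(A \right)} = 12$ ($s{\left(A \right)} = 8 + 4 = 12$)
$\left(\left(s{\left(0 \right)} - 4\right) + v{\left(-3,1 \right)}\right)^{3} = \left(\left(12 - 4\right) + \left(-4 + 2 \left(-3\right)\right)\right)^{3} = \left(8 - 10\right)^{3} = \left(-2\right)^{3} = -8$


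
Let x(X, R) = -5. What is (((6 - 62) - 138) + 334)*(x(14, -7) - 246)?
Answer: -35140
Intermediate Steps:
(((6 - 62) - 138) + 334)*(x(14, -7) - 246) = (((6 - 62) - 138) + 334)*(-5 - 246) = ((-56 - 138) + 334)*(-251) = (-194 + 334)*(-251) = 140*(-251) = -35140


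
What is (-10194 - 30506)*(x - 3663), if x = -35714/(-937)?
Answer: 138238241900/937 ≈ 1.4753e+8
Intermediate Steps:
x = 35714/937 (x = -35714*(-1/937) = 35714/937 ≈ 38.115)
(-10194 - 30506)*(x - 3663) = (-10194 - 30506)*(35714/937 - 3663) = -40700*(-3396517/937) = 138238241900/937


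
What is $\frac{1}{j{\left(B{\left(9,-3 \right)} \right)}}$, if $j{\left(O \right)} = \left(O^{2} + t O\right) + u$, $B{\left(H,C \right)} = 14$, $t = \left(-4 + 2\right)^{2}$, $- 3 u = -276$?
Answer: $\frac{1}{344} \approx 0.002907$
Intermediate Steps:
$u = 92$ ($u = \left(- \frac{1}{3}\right) \left(-276\right) = 92$)
$t = 4$ ($t = \left(-2\right)^{2} = 4$)
$j{\left(O \right)} = 92 + O^{2} + 4 O$ ($j{\left(O \right)} = \left(O^{2} + 4 O\right) + 92 = 92 + O^{2} + 4 O$)
$\frac{1}{j{\left(B{\left(9,-3 \right)} \right)}} = \frac{1}{92 + 14^{2} + 4 \cdot 14} = \frac{1}{92 + 196 + 56} = \frac{1}{344}$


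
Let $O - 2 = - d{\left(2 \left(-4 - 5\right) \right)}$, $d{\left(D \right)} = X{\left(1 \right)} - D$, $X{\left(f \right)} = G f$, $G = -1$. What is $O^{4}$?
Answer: $50625$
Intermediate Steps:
$X{\left(f \right)} = - f$
$d{\left(D \right)} = -1 - D$ ($d{\left(D \right)} = \left(-1\right) 1 - D = -1 - D$)
$O = -15$ ($O = 2 - \left(-1 - 2 \left(-4 - 5\right)\right) = 2 - \left(-1 - 2 \left(-9\right)\right) = 2 - \left(-1 - -18\right) = 2 - \left(-1 + 18\right) = 2 - 17 = -15$)
$O^{4} = \left(-15\right)^{4} = 50625$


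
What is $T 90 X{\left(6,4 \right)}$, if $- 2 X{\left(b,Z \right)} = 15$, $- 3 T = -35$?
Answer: $-7875$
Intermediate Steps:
$T = \frac{35}{3}$ ($T = \left(- \frac{1}{3}\right) \left(-35\right) = \frac{35}{3} \approx 11.667$)
$X{\left(b,Z \right)} = - \frac{15}{2}$ ($X{\left(b,Z \right)} = \left(- \frac{1}{2}\right) 15 = - \frac{15}{2}$)
$T 90 X{\left(6,4 \right)} = \frac{35}{3} \cdot 90 \left(- \frac{15}{2}\right) = 1050 \left(- \frac{15}{2}\right) = -7875$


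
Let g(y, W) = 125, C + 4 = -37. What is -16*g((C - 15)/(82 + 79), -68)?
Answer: -2000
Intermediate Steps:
C = -41 (C = -4 - 37 = -41)
-16*g((C - 15)/(82 + 79), -68) = -16*125 = -2000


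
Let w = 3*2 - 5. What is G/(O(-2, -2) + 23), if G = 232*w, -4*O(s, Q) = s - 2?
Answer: 29/3 ≈ 9.6667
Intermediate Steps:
w = 1 (w = 6 - 5 = 1)
O(s, Q) = 1/2 - s/4 (O(s, Q) = -(s - 2)/4 = -(-2 + s)/4 = 1/2 - s/4)
G = 232 (G = 232*1 = 232)
G/(O(-2, -2) + 23) = 232/((1/2 - 1/4*(-2)) + 23) = 232/((1/2 + 1/2) + 23) = 232/(1 + 23) = 232/24 = (1/24)*232 = 29/3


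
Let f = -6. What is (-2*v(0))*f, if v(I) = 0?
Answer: 0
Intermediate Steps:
(-2*v(0))*f = -2*0*(-6) = 0*(-6) = 0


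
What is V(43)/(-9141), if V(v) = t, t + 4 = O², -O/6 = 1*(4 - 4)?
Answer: 4/9141 ≈ 0.00043759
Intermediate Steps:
O = 0 (O = -6*(4 - 4) = -6*0 = 0)
t = -4 (t = -4 + 0² = -4 + 0 = -4)
V(v) = -4
V(43)/(-9141) = -4/(-9141) = -4*(-1/9141) = 4/9141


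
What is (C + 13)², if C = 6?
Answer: 361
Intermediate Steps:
(C + 13)² = (6 + 13)² = 19² = 361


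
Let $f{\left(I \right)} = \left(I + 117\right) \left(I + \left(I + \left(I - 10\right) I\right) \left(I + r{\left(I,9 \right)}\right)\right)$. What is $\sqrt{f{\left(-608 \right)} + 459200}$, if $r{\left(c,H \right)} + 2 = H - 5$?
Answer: $52 \sqrt{41279946} \approx 3.341 \cdot 10^{5}$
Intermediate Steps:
$r{\left(c,H \right)} = -7 + H$ ($r{\left(c,H \right)} = -2 + \left(H - 5\right) = -2 + \left(-5 + H\right) = -7 + H$)
$f{\left(I \right)} = \left(117 + I\right) \left(I + \left(2 + I\right) \left(I + I \left(-10 + I\right)\right)\right)$ ($f{\left(I \right)} = \left(I + 117\right) \left(I + \left(I + \left(I - 10\right) I\right) \left(I + \left(-7 + 9\right)\right)\right) = \left(117 + I\right) \left(I + \left(I + \left(-10 + I\right) I\right) \left(I + 2\right)\right) = \left(117 + I\right) \left(I + \left(I + I \left(-10 + I\right)\right) \left(2 + I\right)\right) = \left(117 + I\right) \left(I + \left(2 + I\right) \left(I + I \left(-10 + I\right)\right)\right)$)
$\sqrt{f{\left(-608 \right)} + 459200} = \sqrt{- 608 \left(-1989 + \left(-608\right)^{3} - -508288 + 110 \left(-608\right)^{2}\right) + 459200} = \sqrt{- 608 \left(-1989 - 224755712 + 508288 + 110 \cdot 369664\right) + 459200} = \sqrt{- 608 \left(-1989 - 224755712 + 508288 + 40663040\right) + 459200} = \sqrt{\left(-608\right) \left(-183586373\right) + 459200} = \sqrt{111620514784 + 459200} = \sqrt{111620973984} = 52 \sqrt{41279946}$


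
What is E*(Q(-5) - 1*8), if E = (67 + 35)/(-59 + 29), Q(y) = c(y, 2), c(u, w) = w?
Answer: 102/5 ≈ 20.400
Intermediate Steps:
Q(y) = 2
E = -17/5 (E = 102/(-30) = 102*(-1/30) = -17/5 ≈ -3.4000)
E*(Q(-5) - 1*8) = -17*(2 - 1*8)/5 = -17*(2 - 8)/5 = -17/5*(-6) = 102/5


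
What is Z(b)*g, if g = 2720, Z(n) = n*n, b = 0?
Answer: 0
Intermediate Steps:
Z(n) = n**2
Z(b)*g = 0**2*2720 = 0*2720 = 0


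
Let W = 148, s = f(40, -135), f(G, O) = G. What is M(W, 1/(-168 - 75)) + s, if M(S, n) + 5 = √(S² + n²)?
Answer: 35 + √1293409297/243 ≈ 183.00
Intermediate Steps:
s = 40
M(S, n) = -5 + √(S² + n²)
M(W, 1/(-168 - 75)) + s = (-5 + √(148² + (1/(-168 - 75))²)) + 40 = (-5 + √(21904 + (1/(-243))²)) + 40 = (-5 + √(21904 + (-1/243)²)) + 40 = (-5 + √(21904 + 1/59049)) + 40 = (-5 + √(1293409297/59049)) + 40 = (-5 + √1293409297/243) + 40 = 35 + √1293409297/243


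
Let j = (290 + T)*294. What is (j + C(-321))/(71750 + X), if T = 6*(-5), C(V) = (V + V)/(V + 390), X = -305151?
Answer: -1757906/5368223 ≈ -0.32747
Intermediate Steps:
C(V) = 2*V/(390 + V) (C(V) = (2*V)/(390 + V) = 2*V/(390 + V))
T = -30
j = 76440 (j = (290 - 30)*294 = 260*294 = 76440)
(j + C(-321))/(71750 + X) = (76440 + 2*(-321)/(390 - 321))/(71750 - 305151) = (76440 + 2*(-321)/69)/(-233401) = (76440 + 2*(-321)*(1/69))*(-1/233401) = (76440 - 214/23)*(-1/233401) = (1757906/23)*(-1/233401) = -1757906/5368223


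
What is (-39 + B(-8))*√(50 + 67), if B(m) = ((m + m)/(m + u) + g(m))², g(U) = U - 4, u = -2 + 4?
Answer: 433*√13/3 ≈ 520.40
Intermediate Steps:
u = 2
g(U) = -4 + U
B(m) = (-4 + m + 2*m/(2 + m))² (B(m) = ((m + m)/(m + 2) + (-4 + m))² = ((2*m)/(2 + m) + (-4 + m))² = (2*m/(2 + m) + (-4 + m))² = (-4 + m + 2*m/(2 + m))²)
(-39 + B(-8))*√(50 + 67) = (-39 + (-8 + (-8)²)²/(2 - 8)²)*√(50 + 67) = (-39 + (-8 + 64)²/(-6)²)*√117 = (-39 + 56²*(1/36))*(3*√13) = (-39 + 3136*(1/36))*(3*√13) = (-39 + 784/9)*(3*√13) = 433*(3*√13)/9 = 433*√13/3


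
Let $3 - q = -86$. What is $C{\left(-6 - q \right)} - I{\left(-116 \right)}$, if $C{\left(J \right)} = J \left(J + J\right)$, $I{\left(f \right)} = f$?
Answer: $18166$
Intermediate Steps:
$q = 89$ ($q = 3 - -86 = 3 + 86 = 89$)
$C{\left(J \right)} = 2 J^{2}$ ($C{\left(J \right)} = J 2 J = 2 J^{2}$)
$C{\left(-6 - q \right)} - I{\left(-116 \right)} = 2 \left(-6 - 89\right)^{2} - -116 = 2 \left(-6 - 89\right)^{2} + 116 = 2 \left(-95\right)^{2} + 116 = 2 \cdot 9025 + 116 = 18050 + 116 = 18166$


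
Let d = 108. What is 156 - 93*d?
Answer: -9888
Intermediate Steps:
156 - 93*d = 156 - 93*108 = 156 - 10044 = -9888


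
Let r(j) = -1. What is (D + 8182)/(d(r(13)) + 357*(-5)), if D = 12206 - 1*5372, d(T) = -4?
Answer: -15016/1789 ≈ -8.3935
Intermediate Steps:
D = 6834 (D = 12206 - 5372 = 6834)
(D + 8182)/(d(r(13)) + 357*(-5)) = (6834 + 8182)/(-4 + 357*(-5)) = 15016/(-4 - 1785) = 15016/(-1789) = 15016*(-1/1789) = -15016/1789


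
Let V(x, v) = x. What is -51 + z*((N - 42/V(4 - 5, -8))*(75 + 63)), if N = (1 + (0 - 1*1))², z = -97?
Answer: -562263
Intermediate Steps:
N = 0 (N = (1 + (0 - 1))² = (1 - 1)² = 0² = 0)
-51 + z*((N - 42/V(4 - 5, -8))*(75 + 63)) = -51 - 97*(0 - 42/(4 - 5))*(75 + 63) = -51 - 97*(0 - 42/(-1))*138 = -51 - 97*(0 - 42*(-1))*138 = -51 - 97*(0 + 42)*138 = -51 - 4074*138 = -51 - 97*5796 = -51 - 562212 = -562263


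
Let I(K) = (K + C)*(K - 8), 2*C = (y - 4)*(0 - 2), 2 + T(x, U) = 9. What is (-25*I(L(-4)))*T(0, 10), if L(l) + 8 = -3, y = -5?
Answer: -6650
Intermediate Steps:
T(x, U) = 7 (T(x, U) = -2 + 9 = 7)
L(l) = -11 (L(l) = -8 - 3 = -11)
C = 9 (C = ((-5 - 4)*(0 - 2))/2 = (-9*(-2))/2 = (½)*18 = 9)
I(K) = (-8 + K)*(9 + K) (I(K) = (K + 9)*(K - 8) = (9 + K)*(-8 + K) = (-8 + K)*(9 + K))
(-25*I(L(-4)))*T(0, 10) = -25*(-72 - 11 + (-11)²)*7 = -25*(-72 - 11 + 121)*7 = -25*38*7 = -950*7 = -6650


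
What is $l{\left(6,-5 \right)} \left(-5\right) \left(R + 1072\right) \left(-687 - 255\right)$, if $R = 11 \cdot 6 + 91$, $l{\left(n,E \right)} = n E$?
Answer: $-173657700$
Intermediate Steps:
$l{\left(n,E \right)} = E n$
$R = 157$ ($R = 66 + 91 = 157$)
$l{\left(6,-5 \right)} \left(-5\right) \left(R + 1072\right) \left(-687 - 255\right) = \left(-5\right) 6 \left(-5\right) \left(157 + 1072\right) \left(-687 - 255\right) = \left(-30\right) \left(-5\right) 1229 \left(-942\right) = 150 \left(-1157718\right) = -173657700$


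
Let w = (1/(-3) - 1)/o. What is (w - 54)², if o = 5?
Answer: 662596/225 ≈ 2944.9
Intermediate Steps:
w = -4/15 (w = (1/(-3) - 1)/5 = (-⅓ - 1)/5 = (⅕)*(-4/3) = -4/15 ≈ -0.26667)
(w - 54)² = (-4/15 - 54)² = (-814/15)² = 662596/225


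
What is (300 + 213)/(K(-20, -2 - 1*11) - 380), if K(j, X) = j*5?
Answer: -171/160 ≈ -1.0688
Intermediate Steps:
K(j, X) = 5*j
(300 + 213)/(K(-20, -2 - 1*11) - 380) = (300 + 213)/(5*(-20) - 380) = 513/(-100 - 380) = 513/(-480) = 513*(-1/480) = -171/160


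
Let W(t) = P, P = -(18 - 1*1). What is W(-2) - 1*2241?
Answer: -2258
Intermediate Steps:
P = -17 (P = -(18 - 1) = -1*17 = -17)
W(t) = -17
W(-2) - 1*2241 = -17 - 1*2241 = -17 - 2241 = -2258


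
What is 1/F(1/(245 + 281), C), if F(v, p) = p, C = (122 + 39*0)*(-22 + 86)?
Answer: 1/7808 ≈ 0.00012807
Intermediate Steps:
C = 7808 (C = (122 + 0)*64 = 122*64 = 7808)
1/F(1/(245 + 281), C) = 1/7808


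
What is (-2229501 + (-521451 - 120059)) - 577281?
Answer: -3448292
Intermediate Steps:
(-2229501 + (-521451 - 120059)) - 577281 = (-2229501 - 641510) - 577281 = -2871011 - 577281 = -3448292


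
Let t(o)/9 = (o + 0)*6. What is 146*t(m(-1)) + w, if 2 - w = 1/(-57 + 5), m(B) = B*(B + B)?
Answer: 820041/52 ≈ 15770.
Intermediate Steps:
m(B) = 2*B² (m(B) = B*(2*B) = 2*B²)
t(o) = 54*o (t(o) = 9*((o + 0)*6) = 9*(o*6) = 9*(6*o) = 54*o)
w = 105/52 (w = 2 - 1/(-57 + 5) = 2 - 1/(-52) = 2 - 1*(-1/52) = 2 + 1/52 = 105/52 ≈ 2.0192)
146*t(m(-1)) + w = 146*(54*(2*(-1)²)) + 105/52 = 146*(54*(2*1)) + 105/52 = 146*(54*2) + 105/52 = 146*108 + 105/52 = 15768 + 105/52 = 820041/52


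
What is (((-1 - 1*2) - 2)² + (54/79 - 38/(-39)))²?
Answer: 6745829689/9492561 ≈ 710.64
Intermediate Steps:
(((-1 - 1*2) - 2)² + (54/79 - 38/(-39)))² = (((-1 - 2) - 2)² + (54*(1/79) - 38*(-1/39)))² = ((-3 - 2)² + (54/79 + 38/39))² = ((-5)² + 5108/3081)² = (25 + 5108/3081)² = (82133/3081)² = 6745829689/9492561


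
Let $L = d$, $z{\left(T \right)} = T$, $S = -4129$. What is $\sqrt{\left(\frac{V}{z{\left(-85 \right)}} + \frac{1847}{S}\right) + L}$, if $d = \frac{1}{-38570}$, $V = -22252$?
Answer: $\frac{3 \sqrt{212839257492623825210}}{2707344010} \approx 16.166$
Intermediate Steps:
$d = - \frac{1}{38570} \approx -2.5927 \cdot 10^{-5}$
$L = - \frac{1}{38570} \approx -2.5927 \cdot 10^{-5}$
$\sqrt{\left(\frac{V}{z{\left(-85 \right)}} + \frac{1847}{S}\right) + L} = \sqrt{\left(- \frac{22252}{-85} + \frac{1847}{-4129}\right) - \frac{1}{38570}} = \sqrt{\left(\left(-22252\right) \left(- \frac{1}{85}\right) + 1847 \left(- \frac{1}{4129}\right)\right) - \frac{1}{38570}} = \sqrt{\left(\frac{22252}{85} - \frac{1847}{4129}\right) - \frac{1}{38570}} = \sqrt{\frac{91721513}{350965} - \frac{1}{38570}} = \sqrt{\frac{707539681089}{2707344010}} = \frac{3 \sqrt{212839257492623825210}}{2707344010}$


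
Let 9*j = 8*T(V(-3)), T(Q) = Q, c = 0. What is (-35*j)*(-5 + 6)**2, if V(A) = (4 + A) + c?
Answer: -280/9 ≈ -31.111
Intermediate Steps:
V(A) = 4 + A (V(A) = (4 + A) + 0 = 4 + A)
j = 8/9 (j = (8*(4 - 3))/9 = (8*1)/9 = (1/9)*8 = 8/9 ≈ 0.88889)
(-35*j)*(-5 + 6)**2 = (-35*8/9)*(-5 + 6)**2 = -280/9*1**2 = -280/9*1 = -280/9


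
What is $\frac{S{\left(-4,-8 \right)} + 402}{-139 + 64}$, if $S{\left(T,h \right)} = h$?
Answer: $- \frac{394}{75} \approx -5.2533$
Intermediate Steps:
$\frac{S{\left(-4,-8 \right)} + 402}{-139 + 64} = \frac{-8 + 402}{-139 + 64} = \frac{394}{-75} = 394 \left(- \frac{1}{75}\right) = - \frac{394}{75}$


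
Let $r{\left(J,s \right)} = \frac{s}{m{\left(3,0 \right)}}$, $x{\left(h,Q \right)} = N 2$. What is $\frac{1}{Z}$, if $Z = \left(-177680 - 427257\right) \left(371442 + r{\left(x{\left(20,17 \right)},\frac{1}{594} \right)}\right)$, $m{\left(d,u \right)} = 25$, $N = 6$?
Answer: $- \frac{14850}{3336780286541837} \approx -4.4504 \cdot 10^{-12}$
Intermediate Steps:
$x{\left(h,Q \right)} = 12$ ($x{\left(h,Q \right)} = 6 \cdot 2 = 12$)
$r{\left(J,s \right)} = \frac{s}{25}$
$Z = - \frac{3336780286541837}{14850}$ ($Z = \left(-177680 - 427257\right) \left(371442 + \frac{1}{25 \cdot 594}\right) = - 604937 \left(371442 + \frac{1}{25} \cdot \frac{1}{594}\right) = - 604937 \left(371442 + \frac{1}{14850}\right) = \left(-604937\right) \frac{5515913701}{14850} = - \frac{3336780286541837}{14850} \approx -2.247 \cdot 10^{11}$)
$\frac{1}{Z} = \frac{1}{- \frac{3336780286541837}{14850}} = - \frac{14850}{3336780286541837}$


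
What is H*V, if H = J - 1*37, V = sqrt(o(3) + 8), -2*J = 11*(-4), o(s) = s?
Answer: -15*sqrt(11) ≈ -49.749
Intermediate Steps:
J = 22 (J = -11*(-4)/2 = -1/2*(-44) = 22)
V = sqrt(11) (V = sqrt(3 + 8) = sqrt(11) ≈ 3.3166)
H = -15 (H = 22 - 1*37 = 22 - 37 = -15)
H*V = -15*sqrt(11)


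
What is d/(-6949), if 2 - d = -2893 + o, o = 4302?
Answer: 1407/6949 ≈ 0.20248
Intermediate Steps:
d = -1407 (d = 2 - (-2893 + 4302) = 2 - 1*1409 = 2 - 1409 = -1407)
d/(-6949) = -1407/(-6949) = -1407*(-1/6949) = 1407/6949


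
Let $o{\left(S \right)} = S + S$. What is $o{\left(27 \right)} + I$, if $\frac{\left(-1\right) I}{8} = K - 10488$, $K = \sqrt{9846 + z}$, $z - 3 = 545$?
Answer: $83958 - 8 \sqrt{10394} \approx 83142.0$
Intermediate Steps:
$o{\left(S \right)} = 2 S$
$z = 548$ ($z = 3 + 545 = 548$)
$K = \sqrt{10394}$ ($K = \sqrt{9846 + 548} = \sqrt{10394} \approx 101.95$)
$I = 83904 - 8 \sqrt{10394}$ ($I = - 8 \left(\sqrt{10394} - 10488\right) = - 8 \left(-10488 + \sqrt{10394}\right) = 83904 - 8 \sqrt{10394} \approx 83088.0$)
$o{\left(27 \right)} + I = 2 \cdot 27 + \left(83904 - 8 \sqrt{10394}\right) = 54 + \left(83904 - 8 \sqrt{10394}\right) = 83958 - 8 \sqrt{10394}$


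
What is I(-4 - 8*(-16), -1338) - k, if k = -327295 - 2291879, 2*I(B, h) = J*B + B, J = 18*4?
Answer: 2623700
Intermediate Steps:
J = 72
I(B, h) = 73*B/2 (I(B, h) = (72*B + B)/2 = (73*B)/2 = 73*B/2)
k = -2619174
I(-4 - 8*(-16), -1338) - k = 73*(-4 - 8*(-16))/2 - 1*(-2619174) = 73*(-4 + 128)/2 + 2619174 = (73/2)*124 + 2619174 = 4526 + 2619174 = 2623700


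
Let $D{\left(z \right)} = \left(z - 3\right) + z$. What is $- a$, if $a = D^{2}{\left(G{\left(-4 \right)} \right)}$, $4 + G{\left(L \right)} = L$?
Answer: $-361$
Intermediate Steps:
$G{\left(L \right)} = -4 + L$
$D{\left(z \right)} = -3 + 2 z$ ($D{\left(z \right)} = \left(-3 + z\right) + z = -3 + 2 z$)
$a = 361$ ($a = \left(-3 + 2 \left(-4 - 4\right)\right)^{2} = \left(-3 + 2 \left(-8\right)\right)^{2} = \left(-3 - 16\right)^{2} = \left(-19\right)^{2} = 361$)
$- a = \left(-1\right) 361 = -361$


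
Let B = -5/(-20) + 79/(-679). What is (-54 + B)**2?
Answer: 21403982601/7376656 ≈ 2901.6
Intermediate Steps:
B = 363/2716 (B = -5*(-1/20) + 79*(-1/679) = 1/4 - 79/679 = 363/2716 ≈ 0.13365)
(-54 + B)**2 = (-54 + 363/2716)**2 = (-146301/2716)**2 = 21403982601/7376656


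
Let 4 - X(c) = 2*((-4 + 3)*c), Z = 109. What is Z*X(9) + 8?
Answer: 2406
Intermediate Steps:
X(c) = 4 + 2*c (X(c) = 4 - 2*(-4 + 3)*c = 4 - 2*(-c) = 4 - (-2)*c = 4 + 2*c)
Z*X(9) + 8 = 109*(4 + 2*9) + 8 = 109*(4 + 18) + 8 = 109*22 + 8 = 2398 + 8 = 2406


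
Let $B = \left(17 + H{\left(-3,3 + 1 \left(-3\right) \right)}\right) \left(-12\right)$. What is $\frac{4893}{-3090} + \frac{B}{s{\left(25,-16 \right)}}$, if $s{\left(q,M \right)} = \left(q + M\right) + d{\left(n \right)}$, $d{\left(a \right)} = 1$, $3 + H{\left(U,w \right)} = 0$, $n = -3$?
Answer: $- \frac{3787}{206} \approx -18.383$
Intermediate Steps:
$H{\left(U,w \right)} = -3$ ($H{\left(U,w \right)} = -3 + 0 = -3$)
$s{\left(q,M \right)} = 1 + M + q$ ($s{\left(q,M \right)} = \left(q + M\right) + 1 = \left(M + q\right) + 1 = 1 + M + q$)
$B = -168$ ($B = \left(17 - 3\right) \left(-12\right) = 14 \left(-12\right) = -168$)
$\frac{4893}{-3090} + \frac{B}{s{\left(25,-16 \right)}} = \frac{4893}{-3090} - \frac{168}{1 - 16 + 25} = 4893 \left(- \frac{1}{3090}\right) - \frac{168}{10} = - \frac{1631}{1030} - \frac{84}{5} = - \frac{3787}{206}$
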